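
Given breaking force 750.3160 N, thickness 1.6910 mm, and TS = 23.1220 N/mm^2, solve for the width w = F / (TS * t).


Formula: w = F / (TS * t)
Substituting: w = 750.3160 / (23.1220 * 1.6910)
Result: 19.1900 mm


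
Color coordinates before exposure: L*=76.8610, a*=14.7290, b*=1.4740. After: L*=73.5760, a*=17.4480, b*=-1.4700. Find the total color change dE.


dL = -3.2850, da = 2.7190, db = -2.9440
dE = sqrt((-3.2850)^2 + 2.7190^2 + (-2.9440)^2) = 5.1818


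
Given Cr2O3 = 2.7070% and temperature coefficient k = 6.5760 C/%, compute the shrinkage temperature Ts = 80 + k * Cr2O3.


Formula: Ts = 80 + k * Cr2O3
Substituting: Ts = 80 + 6.5760 * 2.7070
Result: 97.8012 C


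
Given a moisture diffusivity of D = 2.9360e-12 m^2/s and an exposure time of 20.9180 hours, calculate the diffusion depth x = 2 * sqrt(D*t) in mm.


t = 20.9180 hr * 3600 = 75304.8000 s
D * t = 2.9360e-12 * 75304.8000 = 2.2109e-07
x = 2 * sqrt(D*t) = 2 * sqrt(2.2109e-07) = 9.4041e-04 m = 0.9404 mm


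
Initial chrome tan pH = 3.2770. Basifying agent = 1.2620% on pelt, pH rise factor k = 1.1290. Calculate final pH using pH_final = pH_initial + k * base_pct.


Formula: pH_final = pH_initial + k * base_pct
Substituting: pH_final = 3.2770 + 1.1290 * 1.2620
Result: 4.7018


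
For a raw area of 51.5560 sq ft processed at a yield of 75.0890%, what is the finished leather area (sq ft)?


Formula: finished = raw * yield / 100
Substituting: finished = 51.5560 * 75.0890 / 100
Result: 38.7129 sq ft


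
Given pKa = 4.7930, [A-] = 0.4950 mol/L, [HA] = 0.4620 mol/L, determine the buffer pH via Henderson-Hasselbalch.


ratio = [A-] / [HA] = 0.4950 / 0.4620 = 1.0714
log10(ratio) = 0.0299632
pH = pKa + log10(ratio) = 4.7930 + 0.0299632 = 4.8230


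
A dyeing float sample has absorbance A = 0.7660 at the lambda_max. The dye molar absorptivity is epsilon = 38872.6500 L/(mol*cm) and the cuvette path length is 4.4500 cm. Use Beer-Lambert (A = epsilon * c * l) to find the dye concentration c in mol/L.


Formula: c = A / (epsilon * l)
Substituting: c = 0.7660 / (38872.6500 * 4.4500)
Result: 4.4282e-06 mol/L


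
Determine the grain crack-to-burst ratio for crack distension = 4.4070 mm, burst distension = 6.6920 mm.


Formula: Ratio = crack / burst
Substituting: Ratio = 4.4070 / 6.6920
Result: 0.6585


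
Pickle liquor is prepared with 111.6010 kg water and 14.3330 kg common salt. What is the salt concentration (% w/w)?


Formula: Conc = salt / (water + salt) * 100
Substituting: Conc = 14.3330 / (111.6010 + 14.3330) * 100
Result: 11.3814 %


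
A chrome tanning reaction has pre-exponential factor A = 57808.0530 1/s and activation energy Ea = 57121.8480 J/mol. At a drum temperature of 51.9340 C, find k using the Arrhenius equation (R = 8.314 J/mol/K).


T_K = T_C + 273.15 = 51.9340 + 273.15 = 325.0840 K
exponent = -Ea / (R * T_K) = -57121.8480 / (8.314 * 325.0840) = -21.1347
k = A * exp(exponent) = 57808.0530 * exp(-21.1347) = 3.8308e-05 1/s


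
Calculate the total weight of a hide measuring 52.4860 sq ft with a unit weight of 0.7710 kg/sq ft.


Formula: Weight = area * weight_per_sqft
Substituting: Weight = 52.4860 * 0.7710
Result: 40.4667 kg


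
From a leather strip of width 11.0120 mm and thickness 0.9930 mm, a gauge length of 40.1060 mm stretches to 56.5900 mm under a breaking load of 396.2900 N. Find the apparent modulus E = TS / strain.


TS = F / (w * t) = 396.2900 / (11.0120 * 0.9930) = 36.2408 N/mm^2
strain = (Lf - L0) / L0 = (56.5900 - 40.1060) / 40.1060 = 0.4110
E = TS / strain = 36.2408 / 0.4110 = 88.1748 N/mm^2


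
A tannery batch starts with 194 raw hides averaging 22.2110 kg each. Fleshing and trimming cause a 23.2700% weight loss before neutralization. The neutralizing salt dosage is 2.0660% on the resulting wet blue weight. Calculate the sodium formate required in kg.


Total_raw = N * avg_wt = 194 * 22.2110 = 4308.9340 kg
Substrate = Total_raw * (1 - loss/100) = 4308.9340 * (1 - 23.2700/100) = 3306.2451 kg
Neutralizer = Substrate * pct / 100 = 3306.2451 * 2.0660 / 100 = 68.3070 kg


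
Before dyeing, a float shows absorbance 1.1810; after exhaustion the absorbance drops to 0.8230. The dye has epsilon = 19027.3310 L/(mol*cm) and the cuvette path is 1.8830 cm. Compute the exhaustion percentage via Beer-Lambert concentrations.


c_initial = A_i / (epsilon * l) = 1.1810 / (19027.3310 * 1.8830) = 3.2963e-05 mol/L
c_final = A_f / (epsilon * l) = 0.8230 / (19027.3310 * 1.8830) = 2.2971e-05 mol/L
Exhaustion = (c_initial - c_final) / c_initial * 100 = (3.2963e-05 - 2.2971e-05) / 3.2963e-05 * 100 = 30.3133 %


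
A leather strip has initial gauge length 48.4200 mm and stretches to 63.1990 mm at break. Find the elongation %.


Formula: Elongation = (Lf - L0) / L0 * 100
Substituting: Elongation = (63.1990 - 48.4200) / 48.4200 * 100
Result: 30.5225 %


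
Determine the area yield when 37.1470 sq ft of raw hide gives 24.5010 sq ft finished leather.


Formula: Yield = finished / raw * 100
Substituting: Yield = 24.5010 / 37.1470 * 100
Result: 65.9569 %


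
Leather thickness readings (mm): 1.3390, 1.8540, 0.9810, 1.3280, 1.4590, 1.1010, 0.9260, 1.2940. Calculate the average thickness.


Formula: Average = sum / n
Substituting: Average = 10.2820 / 8
Result: 1.2853 mm


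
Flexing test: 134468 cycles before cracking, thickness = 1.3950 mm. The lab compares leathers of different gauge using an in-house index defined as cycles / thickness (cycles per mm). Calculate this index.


Formula: Index = cycles / thickness
Substituting: Index = 134468 / 1.3950
Result: 96392.8315 cycles/mm


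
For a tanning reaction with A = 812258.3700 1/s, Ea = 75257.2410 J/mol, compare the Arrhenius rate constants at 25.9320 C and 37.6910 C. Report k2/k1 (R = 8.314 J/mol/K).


T1 = 25.9320 + 273.15 = 299.0820 K; T2 = 37.6910 + 273.15 = 310.8410 K
k1 = A * exp(-Ea/(R*T1)) = 812258.3700 * exp(-75257.2410/(8.314*299.0820)) = 5.8284e-08 1/s
k2 = A * exp(-Ea/(R*T2)) = 812258.3700 * exp(-75257.2410/(8.314*310.8410)) = 1.8314e-07 1/s
k2/k1 = 1.8314e-07 / 5.8284e-08 = 3.1422


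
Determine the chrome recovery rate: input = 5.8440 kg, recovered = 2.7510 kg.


Formula: Recovery = recovered / input * 100
Substituting: Recovery = 2.7510 / 5.8440 * 100
Result: 47.0739 %


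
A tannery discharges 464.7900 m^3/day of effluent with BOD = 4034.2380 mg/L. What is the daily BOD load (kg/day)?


Formula: BOD_load = volume * conc / 1000
Substituting: BOD_load = 464.7900 * 4034.2380 / 1000
Result: 1875.0735 kg/day


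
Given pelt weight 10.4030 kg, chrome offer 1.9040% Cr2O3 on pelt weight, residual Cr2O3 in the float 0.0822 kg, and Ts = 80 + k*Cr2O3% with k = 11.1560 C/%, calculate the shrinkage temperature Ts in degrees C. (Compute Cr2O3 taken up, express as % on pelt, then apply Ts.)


Offered = pelt * offer_pct / 100 = 10.4030 * 1.9040 / 100 = 0.1981 kg
Uptake = offered - residual = 0.1981 - 0.0822 = 0.1159 kg
Cr2O3% on pelt = uptake / pelt * 100 = 0.1159 / 10.4030 * 100 = 1.1138 %
Ts = 80 + k * Cr2O3% = 80 + 11.1560 * 1.1138 = 92.4260 C


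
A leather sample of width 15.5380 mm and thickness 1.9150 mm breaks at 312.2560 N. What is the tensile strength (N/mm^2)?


Formula: TS = force / (width * thickness)
Substituting: TS = 312.2560 / (15.5380 * 1.9150)
Result: 10.4941 N/mm^2


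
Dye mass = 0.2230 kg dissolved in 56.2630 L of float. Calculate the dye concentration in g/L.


Formula: Conc = dye_mass(kg) / volume(L) * 1000
Substituting: Conc = 0.2230 / 56.2630 * 1000
Result: 3.9635 g/L


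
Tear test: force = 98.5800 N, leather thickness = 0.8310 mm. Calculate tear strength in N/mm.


Formula: Tear strength = force / thickness
Substituting: Tear strength = 98.5800 / 0.8310
Result: 118.6282 N/mm


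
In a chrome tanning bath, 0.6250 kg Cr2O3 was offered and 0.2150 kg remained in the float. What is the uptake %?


Formula: Uptake = (offered - residual) / offered * 100
Substituting: Uptake = (0.6250 - 0.2150) / 0.6250 * 100
Result: 65.6000 %


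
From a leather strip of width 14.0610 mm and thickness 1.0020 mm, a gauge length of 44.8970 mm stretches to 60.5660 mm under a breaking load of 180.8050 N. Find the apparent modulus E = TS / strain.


TS = F / (w * t) = 180.8050 / (14.0610 * 1.0020) = 12.8330 N/mm^2
strain = (Lf - L0) / L0 = (60.5660 - 44.8970) / 44.8970 = 0.3490
E = TS / strain = 12.8330 / 0.3490 = 36.7708 N/mm^2


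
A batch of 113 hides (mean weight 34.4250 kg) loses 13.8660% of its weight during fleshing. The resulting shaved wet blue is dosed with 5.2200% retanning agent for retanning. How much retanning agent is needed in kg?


Total_raw = N * avg_wt = 113 * 34.4250 = 3890.0250 kg
Substrate = Total_raw * (1 - loss/100) = 3890.0250 * (1 - 13.8660/100) = 3350.6341 kg
Retan = Substrate * pct / 100 = 3350.6341 * 5.2200 / 100 = 174.9031 kg


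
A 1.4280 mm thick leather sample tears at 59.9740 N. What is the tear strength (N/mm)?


Formula: Tear strength = force / thickness
Substituting: Tear strength = 59.9740 / 1.4280
Result: 41.9986 N/mm


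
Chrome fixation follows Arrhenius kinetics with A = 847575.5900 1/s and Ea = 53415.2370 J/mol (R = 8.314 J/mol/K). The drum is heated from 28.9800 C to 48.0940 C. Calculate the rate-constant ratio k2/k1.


T1 = 28.9800 + 273.15 = 302.1300 K; T2 = 48.0940 + 273.15 = 321.2440 K
k1 = A * exp(-Ea/(R*T1)) = 847575.5900 * exp(-53415.2370/(8.314*302.1300)) = 4.9317e-04 1/s
k2 = A * exp(-Ea/(R*T2)) = 847575.5900 * exp(-53415.2370/(8.314*321.2440)) = 0.00174778 1/s
k2/k1 = 0.00174778 / 4.9317e-04 = 3.5440


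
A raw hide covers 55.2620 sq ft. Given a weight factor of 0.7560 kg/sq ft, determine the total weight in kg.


Formula: Weight = area * weight_per_sqft
Substituting: Weight = 55.2620 * 0.7560
Result: 41.7781 kg


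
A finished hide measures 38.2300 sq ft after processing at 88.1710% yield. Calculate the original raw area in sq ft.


Formula: raw = finished * 100 / yield
Substituting: raw = 38.2300 * 100 / 88.1710
Result: 43.3589 sq ft


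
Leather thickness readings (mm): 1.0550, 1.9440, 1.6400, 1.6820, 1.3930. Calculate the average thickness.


Formula: Average = sum / n
Substituting: Average = 7.7140 / 5
Result: 1.5428 mm


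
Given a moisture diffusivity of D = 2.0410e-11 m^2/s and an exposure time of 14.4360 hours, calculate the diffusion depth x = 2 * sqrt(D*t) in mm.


t = 14.4360 hr * 3600 = 51969.6000 s
D * t = 2.0410e-11 * 51969.6000 = 1.0607e-06
x = 2 * sqrt(D*t) = 2 * sqrt(1.0607e-06) = 0.00205981 m = 2.0598 mm


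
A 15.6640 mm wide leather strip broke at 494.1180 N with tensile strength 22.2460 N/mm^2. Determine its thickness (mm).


Formula: t = F / (TS * w)
Substituting: t = 494.1180 / (22.2460 * 15.6640)
Result: 1.4180 mm


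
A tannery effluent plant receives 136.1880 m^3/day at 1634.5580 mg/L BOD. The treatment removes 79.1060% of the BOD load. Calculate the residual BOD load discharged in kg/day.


Load_in = volume * conc / 1000 = 136.1880 * 1634.5580 / 1000 = 222.6072 kg/day
Removed = Load_in * eff / 100 = 222.6072 * 79.1060 / 100 = 176.0956 kg/day
Load_out = Load_in - Removed = 222.6072 - 176.0956 = 46.5115 kg/day


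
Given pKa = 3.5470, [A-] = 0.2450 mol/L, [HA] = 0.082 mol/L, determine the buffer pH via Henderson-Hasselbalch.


ratio = [A-] / [HA] = 0.2450 / 0.082 = 2.9878
log10(ratio) = 0.4754
pH = pKa + log10(ratio) = 3.5470 + 0.4754 = 4.0224


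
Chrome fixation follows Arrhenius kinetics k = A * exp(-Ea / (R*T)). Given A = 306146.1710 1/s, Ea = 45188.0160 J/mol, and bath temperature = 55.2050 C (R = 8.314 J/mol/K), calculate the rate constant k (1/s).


T_K = T_C + 273.15 = 55.2050 + 273.15 = 328.3550 K
exponent = -Ea / (R * T_K) = -45188.0160 / (8.314 * 328.3550) = -16.5527
k = A * exp(exponent) = 306146.1710 * exp(-16.5527) = 0.019823 1/s


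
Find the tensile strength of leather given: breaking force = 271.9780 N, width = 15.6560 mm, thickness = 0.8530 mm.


Formula: TS = force / (width * thickness)
Substituting: TS = 271.9780 / (15.6560 * 0.8530)
Result: 20.3659 N/mm^2


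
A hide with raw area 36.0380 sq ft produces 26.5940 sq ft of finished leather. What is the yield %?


Formula: Yield = finished / raw * 100
Substituting: Yield = 26.5940 / 36.0380 * 100
Result: 73.7943 %


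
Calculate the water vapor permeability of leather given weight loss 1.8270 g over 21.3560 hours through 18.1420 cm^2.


Formula: WVP = loss / (area * time)
Substituting: WVP = 1.8270 / (18.1420 * 21.3560)
Result: 0.00471556 g/(cm^2*hr)


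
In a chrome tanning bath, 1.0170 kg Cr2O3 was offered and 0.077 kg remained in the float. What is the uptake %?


Formula: Uptake = (offered - residual) / offered * 100
Substituting: Uptake = (1.0170 - 0.077) / 1.0170 * 100
Result: 92.4287 %


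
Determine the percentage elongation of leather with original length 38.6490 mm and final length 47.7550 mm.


Formula: Elongation = (Lf - L0) / L0 * 100
Substituting: Elongation = (47.7550 - 38.6490) / 38.6490 * 100
Result: 23.5608 %


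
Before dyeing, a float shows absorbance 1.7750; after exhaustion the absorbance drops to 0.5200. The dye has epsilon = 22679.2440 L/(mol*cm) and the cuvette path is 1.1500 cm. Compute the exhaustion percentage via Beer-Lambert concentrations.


c_initial = A_i / (epsilon * l) = 1.7750 / (22679.2440 * 1.1500) = 6.8057e-05 mol/L
c_final = A_f / (epsilon * l) = 0.5200 / (22679.2440 * 1.1500) = 1.9938e-05 mol/L
Exhaustion = (c_initial - c_final) / c_initial * 100 = (6.8057e-05 - 1.9938e-05) / 6.8057e-05 * 100 = 70.7042 %


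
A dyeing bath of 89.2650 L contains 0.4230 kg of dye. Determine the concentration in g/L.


Formula: Conc = dye_mass(kg) / volume(L) * 1000
Substituting: Conc = 0.4230 / 89.2650 * 1000
Result: 4.7387 g/L


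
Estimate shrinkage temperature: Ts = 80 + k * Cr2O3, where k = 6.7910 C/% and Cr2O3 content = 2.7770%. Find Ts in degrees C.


Formula: Ts = 80 + k * Cr2O3
Substituting: Ts = 80 + 6.7910 * 2.7770
Result: 98.8586 C


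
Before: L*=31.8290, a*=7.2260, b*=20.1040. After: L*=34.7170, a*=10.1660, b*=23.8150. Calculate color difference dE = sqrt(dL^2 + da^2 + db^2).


dL = 2.8880, da = 2.9400, db = 3.7110
dE = sqrt(2.8880^2 + 2.9400^2 + 3.7110^2) = 5.5458


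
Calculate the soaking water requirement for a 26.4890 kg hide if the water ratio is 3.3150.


Formula: Water = hide_weight * ratio
Substituting: Water = 26.4890 * 3.3150
Result: 87.8110 kg


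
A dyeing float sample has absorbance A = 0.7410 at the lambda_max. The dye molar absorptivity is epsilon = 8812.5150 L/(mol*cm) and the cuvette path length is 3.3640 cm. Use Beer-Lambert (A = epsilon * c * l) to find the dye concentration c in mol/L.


Formula: c = A / (epsilon * l)
Substituting: c = 0.7410 / (8812.5150 * 3.3640)
Result: 2.4996e-05 mol/L


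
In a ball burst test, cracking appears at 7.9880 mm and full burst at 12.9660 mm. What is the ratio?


Formula: Ratio = crack / burst
Substituting: Ratio = 7.9880 / 12.9660
Result: 0.6161


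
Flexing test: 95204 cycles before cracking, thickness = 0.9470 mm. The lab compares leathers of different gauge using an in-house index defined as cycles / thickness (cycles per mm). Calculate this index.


Formula: Index = cycles / thickness
Substituting: Index = 95204 / 0.9470
Result: 100532.2070 cycles/mm


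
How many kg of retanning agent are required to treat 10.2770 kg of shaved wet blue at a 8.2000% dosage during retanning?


Formula: Retan = substrate * pct / 100
Substituting: Retan = 10.2770 * 8.2000 / 100
Result: 0.8427 kg


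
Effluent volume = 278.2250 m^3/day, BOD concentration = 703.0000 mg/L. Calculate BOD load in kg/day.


Formula: BOD_load = volume * conc / 1000
Substituting: BOD_load = 278.2250 * 703.0000 / 1000
Result: 195.5922 kg/day


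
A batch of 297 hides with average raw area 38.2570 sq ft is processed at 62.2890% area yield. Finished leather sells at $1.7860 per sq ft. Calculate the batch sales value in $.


Raw_total = N * avg_area = 297 * 38.2570 = 11362.3290 sq ft
Finished = Raw_total * yield / 100 = 11362.3290 * 62.2890 / 100 = 7077.4811 sq ft
Value = Finished * price = 7077.4811 * 1.7860 = 12640.3813 $


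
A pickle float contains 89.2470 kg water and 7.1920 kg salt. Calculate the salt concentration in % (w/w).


Formula: Conc = salt / (water + salt) * 100
Substituting: Conc = 7.1920 / (89.2470 + 7.1920) * 100
Result: 7.4576 %


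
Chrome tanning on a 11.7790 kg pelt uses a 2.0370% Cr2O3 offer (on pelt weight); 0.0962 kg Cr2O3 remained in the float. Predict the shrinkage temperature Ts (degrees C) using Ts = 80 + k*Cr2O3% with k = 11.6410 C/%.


Offered = pelt * offer_pct / 100 = 11.7790 * 2.0370 / 100 = 0.2399 kg
Uptake = offered - residual = 0.2399 - 0.0962 = 0.1437 kg
Cr2O3% on pelt = uptake / pelt * 100 = 0.1437 / 11.7790 * 100 = 1.2203 %
Ts = 80 + k * Cr2O3% = 80 + 11.6410 * 1.2203 = 94.2054 C


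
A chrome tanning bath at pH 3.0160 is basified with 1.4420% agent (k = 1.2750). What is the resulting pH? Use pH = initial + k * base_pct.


Formula: pH_final = pH_initial + k * base_pct
Substituting: pH_final = 3.0160 + 1.2750 * 1.4420
Result: 4.8545


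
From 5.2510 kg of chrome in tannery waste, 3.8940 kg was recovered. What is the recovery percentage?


Formula: Recovery = recovered / input * 100
Substituting: Recovery = 3.8940 / 5.2510 * 100
Result: 74.1573 %


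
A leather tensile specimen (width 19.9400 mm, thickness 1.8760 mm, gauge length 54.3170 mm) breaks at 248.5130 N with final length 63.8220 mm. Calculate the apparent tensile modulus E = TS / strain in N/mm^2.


TS = F / (w * t) = 248.5130 / (19.9400 * 1.8760) = 6.6434 N/mm^2
strain = (Lf - L0) / L0 = (63.8220 - 54.3170) / 54.3170 = 0.1750
E = TS / strain = 6.6434 / 0.1750 = 37.9642 N/mm^2


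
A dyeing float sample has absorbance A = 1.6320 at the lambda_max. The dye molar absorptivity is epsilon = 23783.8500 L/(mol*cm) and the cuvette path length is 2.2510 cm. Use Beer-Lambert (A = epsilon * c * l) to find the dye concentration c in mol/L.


Formula: c = A / (epsilon * l)
Substituting: c = 1.6320 / (23783.8500 * 2.2510)
Result: 3.0483e-05 mol/L


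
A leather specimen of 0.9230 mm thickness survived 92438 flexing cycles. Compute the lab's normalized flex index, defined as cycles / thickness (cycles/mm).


Formula: Index = cycles / thickness
Substituting: Index = 92438 / 0.9230
Result: 100149.5125 cycles/mm


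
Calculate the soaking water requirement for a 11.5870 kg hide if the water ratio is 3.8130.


Formula: Water = hide_weight * ratio
Substituting: Water = 11.5870 * 3.8130
Result: 44.1812 kg


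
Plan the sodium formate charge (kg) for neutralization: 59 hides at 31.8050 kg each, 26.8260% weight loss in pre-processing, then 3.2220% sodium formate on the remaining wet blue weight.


Total_raw = N * avg_wt = 59 * 31.8050 = 1876.4950 kg
Substrate = Total_raw * (1 - loss/100) = 1876.4950 * (1 - 26.8260/100) = 1373.1065 kg
Neutralizer = Substrate * pct / 100 = 1373.1065 * 3.2220 / 100 = 44.2415 kg


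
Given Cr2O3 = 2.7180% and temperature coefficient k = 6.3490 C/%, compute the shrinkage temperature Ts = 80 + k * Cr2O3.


Formula: Ts = 80 + k * Cr2O3
Substituting: Ts = 80 + 6.3490 * 2.7180
Result: 97.2566 C


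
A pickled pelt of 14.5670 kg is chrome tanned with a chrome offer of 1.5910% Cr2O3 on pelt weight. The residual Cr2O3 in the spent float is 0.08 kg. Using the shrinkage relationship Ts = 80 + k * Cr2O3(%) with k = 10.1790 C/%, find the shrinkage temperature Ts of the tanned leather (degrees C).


Offered = pelt * offer_pct / 100 = 14.5670 * 1.5910 / 100 = 0.2318 kg
Uptake = offered - residual = 0.2318 - 0.08 = 0.1518 kg
Cr2O3% on pelt = uptake / pelt * 100 = 0.1518 / 14.5670 * 100 = 1.0418 %
Ts = 80 + k * Cr2O3% = 80 + 10.1790 * 1.0418 = 90.6046 C


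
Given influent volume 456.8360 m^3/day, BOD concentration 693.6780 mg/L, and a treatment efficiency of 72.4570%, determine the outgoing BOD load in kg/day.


Load_in = volume * conc / 1000 = 456.8360 * 693.6780 / 1000 = 316.8971 kg/day
Removed = Load_in * eff / 100 = 316.8971 * 72.4570 / 100 = 229.6141 kg/day
Load_out = Load_in - Removed = 316.8971 - 229.6141 = 87.2830 kg/day


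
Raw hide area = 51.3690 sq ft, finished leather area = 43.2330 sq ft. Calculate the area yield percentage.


Formula: Yield = finished / raw * 100
Substituting: Yield = 43.2330 / 51.3690 * 100
Result: 84.1617 %


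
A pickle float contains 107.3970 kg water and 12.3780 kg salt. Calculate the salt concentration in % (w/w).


Formula: Conc = salt / (water + salt) * 100
Substituting: Conc = 12.3780 / (107.3970 + 12.3780) * 100
Result: 10.3344 %


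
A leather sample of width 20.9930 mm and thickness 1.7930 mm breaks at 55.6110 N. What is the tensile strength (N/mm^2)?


Formula: TS = force / (width * thickness)
Substituting: TS = 55.6110 / (20.9930 * 1.7930)
Result: 1.4774 N/mm^2


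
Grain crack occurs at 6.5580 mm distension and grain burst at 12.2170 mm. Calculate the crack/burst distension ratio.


Formula: Ratio = crack / burst
Substituting: Ratio = 6.5580 / 12.2170
Result: 0.5368


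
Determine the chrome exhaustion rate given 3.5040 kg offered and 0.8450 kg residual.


Formula: Uptake = (offered - residual) / offered * 100
Substituting: Uptake = (3.5040 - 0.8450) / 3.5040 * 100
Result: 75.8847 %


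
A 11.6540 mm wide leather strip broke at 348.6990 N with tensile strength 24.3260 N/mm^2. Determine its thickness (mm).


Formula: t = F / (TS * w)
Substituting: t = 348.6990 / (24.3260 * 11.6540)
Result: 1.2300 mm


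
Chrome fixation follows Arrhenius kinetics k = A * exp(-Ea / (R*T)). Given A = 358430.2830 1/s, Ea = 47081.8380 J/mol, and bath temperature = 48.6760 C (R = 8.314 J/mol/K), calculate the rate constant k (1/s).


T_K = T_C + 273.15 = 48.6760 + 273.15 = 321.8260 K
exponent = -Ea / (R * T_K) = -47081.8380 / (8.314 * 321.8260) = -17.5963
k = A * exp(exponent) = 358430.2830 * exp(-17.5963) = 0.00817359 1/s


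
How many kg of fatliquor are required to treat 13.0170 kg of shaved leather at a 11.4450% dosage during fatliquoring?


Formula: Fat = substrate * pct / 100
Substituting: Fat = 13.0170 * 11.4450 / 100
Result: 1.4898 kg


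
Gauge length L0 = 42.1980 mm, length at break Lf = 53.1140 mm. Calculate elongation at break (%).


Formula: Elongation = (Lf - L0) / L0 * 100
Substituting: Elongation = (53.1140 - 42.1980) / 42.1980 * 100
Result: 25.8685 %


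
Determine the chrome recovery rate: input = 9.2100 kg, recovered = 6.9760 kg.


Formula: Recovery = recovered / input * 100
Substituting: Recovery = 6.9760 / 9.2100 * 100
Result: 75.7438 %


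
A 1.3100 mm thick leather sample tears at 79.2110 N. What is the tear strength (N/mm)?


Formula: Tear strength = force / thickness
Substituting: Tear strength = 79.2110 / 1.3100
Result: 60.4664 N/mm


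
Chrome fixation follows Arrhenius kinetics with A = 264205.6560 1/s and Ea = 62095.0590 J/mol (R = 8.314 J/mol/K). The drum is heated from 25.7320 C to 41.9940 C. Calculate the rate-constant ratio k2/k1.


T1 = 25.7320 + 273.15 = 298.8820 K; T2 = 41.9940 + 273.15 = 315.1440 K
k1 = A * exp(-Ea/(R*T1)) = 264205.6560 * exp(-62095.0590/(8.314*298.8820)) = 3.7102e-06 1/s
k2 = A * exp(-Ea/(R*T2)) = 264205.6560 * exp(-62095.0590/(8.314*315.1440)) = 1.3471e-05 1/s
k2/k1 = 1.3471e-05 / 3.7102e-06 = 3.6309


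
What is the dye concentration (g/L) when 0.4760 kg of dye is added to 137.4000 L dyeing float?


Formula: Conc = dye_mass(kg) / volume(L) * 1000
Substituting: Conc = 0.4760 / 137.4000 * 1000
Result: 3.4643 g/L


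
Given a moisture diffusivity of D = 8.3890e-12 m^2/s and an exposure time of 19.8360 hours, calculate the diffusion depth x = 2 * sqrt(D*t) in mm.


t = 19.8360 hr * 3600 = 71409.6000 s
D * t = 8.3890e-12 * 71409.6000 = 5.9906e-07
x = 2 * sqrt(D*t) = 2 * sqrt(5.9906e-07) = 0.00154797 m = 1.5480 mm


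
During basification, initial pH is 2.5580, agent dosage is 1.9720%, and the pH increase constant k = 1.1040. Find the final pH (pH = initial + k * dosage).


Formula: pH_final = pH_initial + k * base_pct
Substituting: pH_final = 2.5580 + 1.1040 * 1.9720
Result: 4.7351


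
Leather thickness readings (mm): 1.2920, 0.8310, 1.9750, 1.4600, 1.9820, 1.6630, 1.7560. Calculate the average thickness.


Formula: Average = sum / n
Substituting: Average = 10.9590 / 7
Result: 1.5656 mm


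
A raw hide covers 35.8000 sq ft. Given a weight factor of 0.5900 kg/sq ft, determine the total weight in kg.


Formula: Weight = area * weight_per_sqft
Substituting: Weight = 35.8000 * 0.5900
Result: 21.1220 kg


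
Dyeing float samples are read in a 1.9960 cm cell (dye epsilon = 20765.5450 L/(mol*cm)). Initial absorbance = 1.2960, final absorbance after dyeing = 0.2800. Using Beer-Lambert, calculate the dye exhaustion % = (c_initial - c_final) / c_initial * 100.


c_initial = A_i / (epsilon * l) = 1.2960 / (20765.5450 * 1.9960) = 3.1268e-05 mol/L
c_final = A_f / (epsilon * l) = 0.2800 / (20765.5450 * 1.9960) = 6.7554e-06 mol/L
Exhaustion = (c_initial - c_final) / c_initial * 100 = (3.1268e-05 - 6.7554e-06) / 3.1268e-05 * 100 = 78.3951 %


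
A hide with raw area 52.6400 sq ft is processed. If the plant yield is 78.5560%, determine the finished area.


Formula: finished = raw * yield / 100
Substituting: finished = 52.6400 * 78.5560 / 100
Result: 41.3519 sq ft


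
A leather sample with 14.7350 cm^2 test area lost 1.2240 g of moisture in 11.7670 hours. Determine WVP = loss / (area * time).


Formula: WVP = loss / (area * time)
Substituting: WVP = 1.2240 / (14.7350 * 11.7670)
Result: 0.00705936 g/(cm^2*hr)


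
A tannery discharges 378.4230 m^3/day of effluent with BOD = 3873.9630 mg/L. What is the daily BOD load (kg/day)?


Formula: BOD_load = volume * conc / 1000
Substituting: BOD_load = 378.4230 * 3873.9630 / 1000
Result: 1465.9967 kg/day


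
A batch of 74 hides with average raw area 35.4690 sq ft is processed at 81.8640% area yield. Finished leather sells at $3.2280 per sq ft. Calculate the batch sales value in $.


Raw_total = N * avg_area = 74 * 35.4690 = 2624.7060 sq ft
Finished = Raw_total * yield / 100 = 2624.7060 * 81.8640 / 100 = 2148.6893 sq ft
Value = Finished * price = 2148.6893 * 3.2280 = 6935.9691 $


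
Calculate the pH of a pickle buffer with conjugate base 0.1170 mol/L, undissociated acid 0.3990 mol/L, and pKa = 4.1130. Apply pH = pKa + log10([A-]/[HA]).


ratio = [A-] / [HA] = 0.1170 / 0.3990 = 0.2932
log10(ratio) = -0.5328
pH = pKa + log10(ratio) = 4.1130 - 0.5328 = 3.5802


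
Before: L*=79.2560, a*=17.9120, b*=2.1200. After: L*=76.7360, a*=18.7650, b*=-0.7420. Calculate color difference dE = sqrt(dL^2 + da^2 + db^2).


dL = -2.5200, da = 0.8530, db = -2.8620
dE = sqrt((-2.5200)^2 + 0.8530^2 + (-2.8620)^2) = 3.9076


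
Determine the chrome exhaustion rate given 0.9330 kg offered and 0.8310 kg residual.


Formula: Uptake = (offered - residual) / offered * 100
Substituting: Uptake = (0.9330 - 0.8310) / 0.9330 * 100
Result: 10.9325 %


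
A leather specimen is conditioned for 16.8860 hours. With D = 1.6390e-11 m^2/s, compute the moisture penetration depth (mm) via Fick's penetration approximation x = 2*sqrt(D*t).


t = 16.8860 hr * 3600 = 60789.6000 s
D * t = 1.6390e-11 * 60789.6000 = 9.9634e-07
x = 2 * sqrt(D*t) = 2 * sqrt(9.9634e-07) = 0.00199634 m = 1.9963 mm


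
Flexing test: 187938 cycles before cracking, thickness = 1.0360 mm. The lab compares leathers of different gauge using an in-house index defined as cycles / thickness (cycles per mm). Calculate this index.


Formula: Index = cycles / thickness
Substituting: Index = 187938 / 1.0360
Result: 181407.3359 cycles/mm


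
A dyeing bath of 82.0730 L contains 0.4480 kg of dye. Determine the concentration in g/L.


Formula: Conc = dye_mass(kg) / volume(L) * 1000
Substituting: Conc = 0.4480 / 82.0730 * 1000
Result: 5.4586 g/L


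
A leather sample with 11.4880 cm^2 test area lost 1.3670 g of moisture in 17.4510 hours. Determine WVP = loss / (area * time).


Formula: WVP = loss / (area * time)
Substituting: WVP = 1.3670 / (11.4880 * 17.4510)
Result: 0.00681873 g/(cm^2*hr)


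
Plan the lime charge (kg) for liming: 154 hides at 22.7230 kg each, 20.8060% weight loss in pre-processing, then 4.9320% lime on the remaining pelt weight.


Total_raw = N * avg_wt = 154 * 22.7230 = 3499.3420 kg
Substrate = Total_raw * (1 - loss/100) = 3499.3420 * (1 - 20.8060/100) = 2771.2689 kg
Lime = Substrate * pct / 100 = 2771.2689 * 4.9320 / 100 = 136.6790 kg


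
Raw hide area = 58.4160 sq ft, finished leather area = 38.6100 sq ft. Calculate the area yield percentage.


Formula: Yield = finished / raw * 100
Substituting: Yield = 38.6100 / 58.4160 * 100
Result: 66.0949 %


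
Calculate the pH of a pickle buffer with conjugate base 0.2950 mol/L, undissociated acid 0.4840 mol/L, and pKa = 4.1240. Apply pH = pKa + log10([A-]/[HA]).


ratio = [A-] / [HA] = 0.2950 / 0.4840 = 0.6095
log10(ratio) = -0.2150
pH = pKa + log10(ratio) = 4.1240 - 0.2150 = 3.9090


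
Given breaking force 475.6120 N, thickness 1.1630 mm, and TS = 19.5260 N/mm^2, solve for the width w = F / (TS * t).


Formula: w = F / (TS * t)
Substituting: w = 475.6120 / (19.5260 * 1.1630)
Result: 20.9440 mm


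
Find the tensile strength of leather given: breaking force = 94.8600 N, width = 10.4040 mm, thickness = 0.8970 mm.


Formula: TS = force / (width * thickness)
Substituting: TS = 94.8600 / (10.4040 * 0.8970)
Result: 10.1646 N/mm^2


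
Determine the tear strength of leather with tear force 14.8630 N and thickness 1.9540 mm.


Formula: Tear strength = force / thickness
Substituting: Tear strength = 14.8630 / 1.9540
Result: 7.6064 N/mm


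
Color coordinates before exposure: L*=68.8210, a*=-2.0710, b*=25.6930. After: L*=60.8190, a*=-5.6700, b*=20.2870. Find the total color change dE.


dL = -8.0020, da = -3.5990, db = -5.4060
dE = sqrt((-8.0020)^2 + (-3.5990)^2 + (-5.4060)^2) = 10.3058


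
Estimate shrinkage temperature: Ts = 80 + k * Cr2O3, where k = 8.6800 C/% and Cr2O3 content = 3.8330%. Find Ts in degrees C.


Formula: Ts = 80 + k * Cr2O3
Substituting: Ts = 80 + 8.6800 * 3.8330
Result: 113.2704 C


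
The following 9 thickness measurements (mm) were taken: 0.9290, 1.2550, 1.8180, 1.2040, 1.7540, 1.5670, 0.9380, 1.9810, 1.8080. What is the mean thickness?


Formula: Average = sum / n
Substituting: Average = 13.2540 / 9
Result: 1.4727 mm


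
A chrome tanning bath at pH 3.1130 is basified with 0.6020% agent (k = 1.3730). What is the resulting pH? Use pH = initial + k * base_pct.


Formula: pH_final = pH_initial + k * base_pct
Substituting: pH_final = 3.1130 + 1.3730 * 0.6020
Result: 3.9395


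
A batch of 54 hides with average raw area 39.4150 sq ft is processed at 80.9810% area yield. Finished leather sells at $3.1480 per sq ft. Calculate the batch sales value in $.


Raw_total = N * avg_area = 54 * 39.4150 = 2128.4100 sq ft
Finished = Raw_total * yield / 100 = 2128.4100 * 80.9810 / 100 = 1723.6077 sq ft
Value = Finished * price = 1723.6077 * 3.1480 = 5425.9170 $


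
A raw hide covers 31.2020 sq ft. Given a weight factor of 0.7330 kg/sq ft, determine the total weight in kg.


Formula: Weight = area * weight_per_sqft
Substituting: Weight = 31.2020 * 0.7330
Result: 22.8711 kg


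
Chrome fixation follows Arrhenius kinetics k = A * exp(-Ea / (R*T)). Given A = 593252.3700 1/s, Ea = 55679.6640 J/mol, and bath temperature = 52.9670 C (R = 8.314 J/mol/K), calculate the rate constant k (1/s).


T_K = T_C + 273.15 = 52.9670 + 273.15 = 326.1170 K
exponent = -Ea / (R * T_K) = -55679.6640 / (8.314 * 326.1170) = -20.5359
k = A * exp(exponent) = 593252.3700 * exp(-20.5359) = 7.1552e-04 1/s


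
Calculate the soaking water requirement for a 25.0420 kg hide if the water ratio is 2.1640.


Formula: Water = hide_weight * ratio
Substituting: Water = 25.0420 * 2.1640
Result: 54.1909 kg


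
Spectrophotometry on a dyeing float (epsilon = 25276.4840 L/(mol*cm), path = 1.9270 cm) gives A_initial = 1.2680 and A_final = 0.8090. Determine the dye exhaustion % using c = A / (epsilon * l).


c_initial = A_i / (epsilon * l) = 1.2680 / (25276.4840 * 1.9270) = 2.6033e-05 mol/L
c_final = A_f / (epsilon * l) = 0.8090 / (25276.4840 * 1.9270) = 1.6609e-05 mol/L
Exhaustion = (c_initial - c_final) / c_initial * 100 = (2.6033e-05 - 1.6609e-05) / 2.6033e-05 * 100 = 36.1987 %


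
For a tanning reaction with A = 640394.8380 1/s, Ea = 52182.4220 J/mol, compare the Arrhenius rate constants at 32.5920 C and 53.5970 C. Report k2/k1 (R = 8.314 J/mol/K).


T1 = 32.5920 + 273.15 = 305.7420 K; T2 = 53.5970 + 273.15 = 326.7470 K
k1 = A * exp(-Ea/(R*T1)) = 640394.8380 * exp(-52182.4220/(8.314*305.7420)) = 7.7803e-04 1/s
k2 = A * exp(-Ea/(R*T2)) = 640394.8380 * exp(-52182.4220/(8.314*326.7470)) = 0.00291156 1/s
k2/k1 = 0.00291156 / 7.7803e-04 = 3.7422


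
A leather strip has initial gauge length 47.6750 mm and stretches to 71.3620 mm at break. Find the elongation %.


Formula: Elongation = (Lf - L0) / L0 * 100
Substituting: Elongation = (71.3620 - 47.6750) / 47.6750 * 100
Result: 49.6843 %


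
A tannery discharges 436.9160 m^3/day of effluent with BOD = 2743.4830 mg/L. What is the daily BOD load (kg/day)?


Formula: BOD_load = volume * conc / 1000
Substituting: BOD_load = 436.9160 * 2743.4830 / 1000
Result: 1198.6716 kg/day


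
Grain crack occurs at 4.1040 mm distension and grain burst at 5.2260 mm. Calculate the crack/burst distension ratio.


Formula: Ratio = crack / burst
Substituting: Ratio = 4.1040 / 5.2260
Result: 0.7853


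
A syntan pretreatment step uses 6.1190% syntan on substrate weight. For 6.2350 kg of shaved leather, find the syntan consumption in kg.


Formula: Syntan = substrate * pct / 100
Substituting: Syntan = 6.2350 * 6.1190 / 100
Result: 0.3815 kg


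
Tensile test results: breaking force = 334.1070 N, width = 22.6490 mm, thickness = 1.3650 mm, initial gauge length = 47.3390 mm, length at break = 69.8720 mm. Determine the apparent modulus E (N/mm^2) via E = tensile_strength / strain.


TS = F / (w * t) = 334.1070 / (22.6490 * 1.3650) = 10.8070 N/mm^2
strain = (Lf - L0) / L0 = (69.8720 - 47.3390) / 47.3390 = 0.4760
E = TS / strain = 10.8070 / 0.4760 = 22.7041 N/mm^2


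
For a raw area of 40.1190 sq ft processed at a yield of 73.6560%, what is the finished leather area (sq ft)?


Formula: finished = raw * yield / 100
Substituting: finished = 40.1190 * 73.6560 / 100
Result: 29.5501 sq ft


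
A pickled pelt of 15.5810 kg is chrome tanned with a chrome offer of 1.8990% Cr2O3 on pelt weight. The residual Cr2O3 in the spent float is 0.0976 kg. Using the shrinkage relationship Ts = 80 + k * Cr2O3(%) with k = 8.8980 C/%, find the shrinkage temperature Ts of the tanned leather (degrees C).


Offered = pelt * offer_pct / 100 = 15.5810 * 1.8990 / 100 = 0.2959 kg
Uptake = offered - residual = 0.2959 - 0.0976 = 0.1983 kg
Cr2O3% on pelt = uptake / pelt * 100 = 0.1983 / 15.5810 * 100 = 1.2726 %
Ts = 80 + k * Cr2O3% = 80 + 8.8980 * 1.2726 = 91.3236 C


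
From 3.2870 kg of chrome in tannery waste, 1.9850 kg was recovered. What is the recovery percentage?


Formula: Recovery = recovered / input * 100
Substituting: Recovery = 1.9850 / 3.2870 * 100
Result: 60.3894 %


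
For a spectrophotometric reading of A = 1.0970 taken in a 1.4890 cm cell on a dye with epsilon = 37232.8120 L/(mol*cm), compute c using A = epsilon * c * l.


Formula: c = A / (epsilon * l)
Substituting: c = 1.0970 / (37232.8120 * 1.4890)
Result: 1.9787e-05 mol/L


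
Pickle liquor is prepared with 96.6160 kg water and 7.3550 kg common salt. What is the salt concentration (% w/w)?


Formula: Conc = salt / (water + salt) * 100
Substituting: Conc = 7.3550 / (96.6160 + 7.3550) * 100
Result: 7.0741 %


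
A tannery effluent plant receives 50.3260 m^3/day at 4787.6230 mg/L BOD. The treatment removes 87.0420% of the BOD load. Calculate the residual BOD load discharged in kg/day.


Load_in = volume * conc / 1000 = 50.3260 * 4787.6230 / 1000 = 240.9419 kg/day
Removed = Load_in * eff / 100 = 240.9419 * 87.0420 / 100 = 209.7207 kg/day
Load_out = Load_in - Removed = 240.9419 - 209.7207 = 31.2213 kg/day


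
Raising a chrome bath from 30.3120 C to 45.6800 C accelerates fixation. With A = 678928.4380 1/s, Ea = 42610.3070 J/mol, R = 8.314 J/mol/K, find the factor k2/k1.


T1 = 30.3120 + 273.15 = 303.4620 K; T2 = 45.6800 + 273.15 = 318.8300 K
k1 = A * exp(-Ea/(R*T1)) = 678928.4380 * exp(-42610.3070/(8.314*303.4620)) = 0.0314113 1/s
k2 = A * exp(-Ea/(R*T2)) = 678928.4380 * exp(-42610.3070/(8.314*318.8300)) = 0.0708972 1/s
k2/k1 = 0.0708972 / 0.0314113 = 2.2571


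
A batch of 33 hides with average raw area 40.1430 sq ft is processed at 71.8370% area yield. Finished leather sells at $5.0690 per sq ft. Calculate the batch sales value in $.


Raw_total = N * avg_area = 33 * 40.1430 = 1324.7190 sq ft
Finished = Raw_total * yield / 100 = 1324.7190 * 71.8370 / 100 = 951.6384 sq ft
Value = Finished * price = 951.6384 * 5.0690 = 4823.8550 $


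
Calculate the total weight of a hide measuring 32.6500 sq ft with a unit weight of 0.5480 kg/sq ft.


Formula: Weight = area * weight_per_sqft
Substituting: Weight = 32.6500 * 0.5480
Result: 17.8922 kg


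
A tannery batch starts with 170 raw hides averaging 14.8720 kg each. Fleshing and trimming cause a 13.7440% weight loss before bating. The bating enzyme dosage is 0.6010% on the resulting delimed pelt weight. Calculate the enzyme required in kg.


Total_raw = N * avg_wt = 170 * 14.8720 = 2528.2400 kg
Substrate = Total_raw * (1 - loss/100) = 2528.2400 * (1 - 13.7440/100) = 2180.7587 kg
Enzyme = Substrate * pct / 100 = 2180.7587 * 0.6010 / 100 = 13.1064 kg


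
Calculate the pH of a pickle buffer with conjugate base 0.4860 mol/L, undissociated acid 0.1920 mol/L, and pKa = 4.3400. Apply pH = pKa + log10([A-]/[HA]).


ratio = [A-] / [HA] = 0.4860 / 0.1920 = 2.5312
log10(ratio) = 0.4033
pH = pKa + log10(ratio) = 4.3400 + 0.4033 = 4.7433


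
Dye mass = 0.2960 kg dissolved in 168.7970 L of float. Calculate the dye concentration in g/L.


Formula: Conc = dye_mass(kg) / volume(L) * 1000
Substituting: Conc = 0.2960 / 168.7970 * 1000
Result: 1.7536 g/L


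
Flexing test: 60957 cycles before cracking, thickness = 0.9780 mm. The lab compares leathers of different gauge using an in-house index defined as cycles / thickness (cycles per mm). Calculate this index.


Formula: Index = cycles / thickness
Substituting: Index = 60957 / 0.9780
Result: 62328.2209 cycles/mm


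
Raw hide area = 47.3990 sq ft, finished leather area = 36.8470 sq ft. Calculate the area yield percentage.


Formula: Yield = finished / raw * 100
Substituting: Yield = 36.8470 / 47.3990 * 100
Result: 77.7379 %


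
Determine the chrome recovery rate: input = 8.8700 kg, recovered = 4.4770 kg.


Formula: Recovery = recovered / input * 100
Substituting: Recovery = 4.4770 / 8.8700 * 100
Result: 50.4735 %


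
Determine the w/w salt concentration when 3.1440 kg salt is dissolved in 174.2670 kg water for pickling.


Formula: Conc = salt / (water + salt) * 100
Substituting: Conc = 3.1440 / (174.2670 + 3.1440) * 100
Result: 1.7722 %


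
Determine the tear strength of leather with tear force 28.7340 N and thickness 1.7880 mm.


Formula: Tear strength = force / thickness
Substituting: Tear strength = 28.7340 / 1.7880
Result: 16.0705 N/mm


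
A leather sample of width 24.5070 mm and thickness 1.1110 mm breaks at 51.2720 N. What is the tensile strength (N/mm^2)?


Formula: TS = force / (width * thickness)
Substituting: TS = 51.2720 / (24.5070 * 1.1110)
Result: 1.8831 N/mm^2


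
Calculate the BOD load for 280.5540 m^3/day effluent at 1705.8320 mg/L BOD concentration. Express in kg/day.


Formula: BOD_load = volume * conc / 1000
Substituting: BOD_load = 280.5540 * 1705.8320 / 1000
Result: 478.5780 kg/day
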